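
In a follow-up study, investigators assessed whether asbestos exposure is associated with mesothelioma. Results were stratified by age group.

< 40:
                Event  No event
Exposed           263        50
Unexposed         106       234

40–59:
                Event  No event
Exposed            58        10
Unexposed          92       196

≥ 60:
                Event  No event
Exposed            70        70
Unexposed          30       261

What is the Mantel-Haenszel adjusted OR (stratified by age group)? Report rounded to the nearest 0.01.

OR_MH = Σ(aᵢdᵢ/nᵢ) / Σ(bᵢcᵢ/nᵢ), where nᵢ is the stratum total.
Stratum 1 (< 40): n = 653; a·d/n = 263·234/653 = 94.2450; b·c/n = 50·106/653 = 8.1164
Stratum 2 (40–59): n = 356; a·d/n = 58·196/356 = 31.9326; b·c/n = 10·92/356 = 2.5843
Stratum 3 (≥ 60): n = 431; a·d/n = 70·261/431 = 42.3898; b·c/n = 70·30/431 = 4.8724
OR_MH = (94.2450 + 31.9326 + 42.3898) / (8.1164 + 2.5843 + 4.8724) = 168.5674 / 15.5730 = 10.82431

10.82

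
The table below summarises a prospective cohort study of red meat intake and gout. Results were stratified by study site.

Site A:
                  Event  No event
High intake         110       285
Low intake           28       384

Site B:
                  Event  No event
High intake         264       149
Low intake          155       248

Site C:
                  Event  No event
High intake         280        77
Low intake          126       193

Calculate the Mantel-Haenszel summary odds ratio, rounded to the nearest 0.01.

4.04

OR_MH = Σ(aᵢdᵢ/nᵢ) / Σ(bᵢcᵢ/nᵢ), where nᵢ is the stratum total.
Stratum 1 (Site A): n = 807; a·d/n = 110·384/807 = 52.3420; b·c/n = 285·28/807 = 9.8885
Stratum 2 (Site B): n = 816; a·d/n = 264·248/816 = 80.2353; b·c/n = 149·155/816 = 28.3027
Stratum 3 (Site C): n = 676; a·d/n = 280·193/676 = 79.9408; b·c/n = 77·126/676 = 14.3521
OR_MH = (52.3420 + 80.2353 + 79.9408) / (9.8885 + 28.3027 + 14.3521) = 212.5181 / 52.5432 = 4.04463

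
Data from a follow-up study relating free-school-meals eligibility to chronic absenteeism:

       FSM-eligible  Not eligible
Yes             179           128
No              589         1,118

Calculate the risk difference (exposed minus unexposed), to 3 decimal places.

Reading the table with exposure as columns: a = 179 (FSM-eligible, case), b = 589 (FSM-eligible, non-case), c = 128 (Not eligible, case), d = 1118.
Risk in exposed = 179/768 = 0.233073; risk in unexposed = 128/1246 = 0.102729.
Risk difference = 0.233073 − 0.102729 = 0.130344

0.130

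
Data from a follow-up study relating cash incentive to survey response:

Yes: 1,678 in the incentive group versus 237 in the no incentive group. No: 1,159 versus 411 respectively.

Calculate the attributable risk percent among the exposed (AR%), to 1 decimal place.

38.2

From the description: a = 1678, b = 1159, c = 237, d = 411.
Risk in exposed = 1678/2837 = 0.59147; risk in unexposed = 237/648 = 0.36574.
RR = 0.59147/0.36574 = 1.61718
AR% = (RR − 1)/RR × 100 = (1.61718 − 1)/1.61718 × 100 = 38.1641%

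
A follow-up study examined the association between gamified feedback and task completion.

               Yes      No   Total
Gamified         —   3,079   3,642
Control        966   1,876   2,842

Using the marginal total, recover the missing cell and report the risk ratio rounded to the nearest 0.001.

The missing cell is in the exposed row: 3642 − 3079 = 563.
So a = 563, b = 3079, c = 966, d = 1876.
RR = [a/(a+b)] / [c/(c+d)] = (563/3642) / (966/2842) = 0.15459/0.33990 = 0.45479

0.455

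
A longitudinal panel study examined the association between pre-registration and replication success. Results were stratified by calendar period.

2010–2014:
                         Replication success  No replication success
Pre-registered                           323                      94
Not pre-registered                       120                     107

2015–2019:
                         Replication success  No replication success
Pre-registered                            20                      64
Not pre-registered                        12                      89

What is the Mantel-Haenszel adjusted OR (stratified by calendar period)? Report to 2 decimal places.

2.92

OR_MH = Σ(aᵢdᵢ/nᵢ) / Σ(bᵢcᵢ/nᵢ), where nᵢ is the stratum total.
Stratum 1 (2010–2014): n = 644; a·d/n = 323·107/644 = 53.6661; b·c/n = 94·120/644 = 17.5155
Stratum 2 (2015–2019): n = 185; a·d/n = 20·89/185 = 9.6216; b·c/n = 64·12/185 = 4.1514
OR_MH = (53.6661 + 9.6216) / (17.5155 + 4.1514) = 63.2878 / 21.6669 = 2.92095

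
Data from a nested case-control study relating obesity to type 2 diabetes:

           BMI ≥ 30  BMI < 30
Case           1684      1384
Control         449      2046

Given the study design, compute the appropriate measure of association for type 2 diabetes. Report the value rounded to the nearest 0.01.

5.54

Reading the table with exposure as columns: a = 1684 (BMI ≥ 30, case), b = 449 (BMI ≥ 30, non-case), c = 1384 (BMI < 30, case), d = 2046.
This is a nested case-control study: participants were sampled on outcome status, so risks in the source population cannot be estimated directly — relative risk is not valid here. The odds ratio is the appropriate measure.
OR = (a·d)/(b·c) = (1684 × 2046) / (449 × 1384) = 3445464 / 621416 = 5.54454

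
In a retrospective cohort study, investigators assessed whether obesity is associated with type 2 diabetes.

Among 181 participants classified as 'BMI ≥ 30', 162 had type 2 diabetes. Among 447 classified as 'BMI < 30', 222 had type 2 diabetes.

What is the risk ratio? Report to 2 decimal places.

1.80

From the description: a = 162, b = 19, c = 222, d = 225.
Risk in exposed = 162/181 = 0.89503; risk in unexposed = 222/447 = 0.49664.
RR = 0.89503 / 0.49664 = 1.80215
The risk among the exposed is 1.80 times that among the unexposed.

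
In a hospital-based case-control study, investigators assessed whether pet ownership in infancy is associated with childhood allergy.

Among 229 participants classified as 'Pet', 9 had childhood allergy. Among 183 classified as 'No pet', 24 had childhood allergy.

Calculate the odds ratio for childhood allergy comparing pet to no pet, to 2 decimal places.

From the description: a = 9, b = 220, c = 24, d = 159.
OR = (a·d)/(b·c) = (9 × 159) / (220 × 24) = 1431 / 5280 = 0.27102
Exposure is associated with lower odds of childhood allergy (OR = 0.27 < 1).

0.27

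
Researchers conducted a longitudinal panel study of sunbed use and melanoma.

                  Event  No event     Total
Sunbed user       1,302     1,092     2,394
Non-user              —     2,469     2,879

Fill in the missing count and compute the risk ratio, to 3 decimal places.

3.819

The missing cell is in the unexposed row: 2879 − 2469 = 410.
So a = 1302, b = 1092, c = 410, d = 2469.
RR = [a/(a+b)] / [c/(c+d)] = (1302/2394) / (410/2879) = 0.54386/0.14241 = 3.81896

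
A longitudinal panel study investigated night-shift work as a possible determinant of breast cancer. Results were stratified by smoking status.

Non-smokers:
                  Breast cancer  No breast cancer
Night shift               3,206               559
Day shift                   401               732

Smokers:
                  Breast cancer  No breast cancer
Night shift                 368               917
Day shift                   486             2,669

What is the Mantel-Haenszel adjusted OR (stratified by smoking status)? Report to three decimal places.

OR_MH = Σ(aᵢdᵢ/nᵢ) / Σ(bᵢcᵢ/nᵢ), where nᵢ is the stratum total.
Stratum 1 (Non-smokers): n = 4898; a·d/n = 3206·732/4898 = 479.1327; b·c/n = 559·401/4898 = 45.7654
Stratum 2 (Smokers): n = 4440; a·d/n = 368·2669/4440 = 221.2144; b·c/n = 917·486/4440 = 100.3743
OR_MH = (479.1327 + 221.2144) / (45.7654 + 100.3743) = 700.3471 / 146.1397 = 4.79231

4.792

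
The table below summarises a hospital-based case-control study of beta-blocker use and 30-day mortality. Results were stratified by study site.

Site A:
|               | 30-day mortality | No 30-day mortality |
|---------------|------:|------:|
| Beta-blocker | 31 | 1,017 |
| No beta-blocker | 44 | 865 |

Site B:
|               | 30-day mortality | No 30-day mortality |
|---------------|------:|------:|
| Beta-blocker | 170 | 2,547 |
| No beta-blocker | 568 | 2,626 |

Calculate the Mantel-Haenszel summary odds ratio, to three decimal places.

OR_MH = Σ(aᵢdᵢ/nᵢ) / Σ(bᵢcᵢ/nᵢ), where nᵢ is the stratum total.
Stratum 1 (Site A): n = 1957; a·d/n = 31·865/1957 = 13.7021; b·c/n = 1017·44/1957 = 22.8656
Stratum 2 (Site B): n = 5911; a·d/n = 170·2626/5911 = 75.5236; b·c/n = 2547·568/5911 = 244.7464
OR_MH = (13.7021 + 75.5236) / (22.8656 + 244.7464) = 89.2257 / 267.6120 = 0.33341

0.333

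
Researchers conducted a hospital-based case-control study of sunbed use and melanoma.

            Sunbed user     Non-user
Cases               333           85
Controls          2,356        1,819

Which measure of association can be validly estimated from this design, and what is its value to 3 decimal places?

3.025

Reading the table with exposure as columns: a = 333 (Sunbed user, case), b = 2356 (Sunbed user, non-case), c = 85 (Non-user, case), d = 1819.
This is a hospital-based case-control study: participants were sampled on outcome status, so risks in the source population cannot be estimated directly — relative risk is not valid here. The odds ratio is the appropriate measure.
OR = (a·d)/(b·c) = (333 × 1819) / (2356 × 85) = 605727 / 200260 = 3.02470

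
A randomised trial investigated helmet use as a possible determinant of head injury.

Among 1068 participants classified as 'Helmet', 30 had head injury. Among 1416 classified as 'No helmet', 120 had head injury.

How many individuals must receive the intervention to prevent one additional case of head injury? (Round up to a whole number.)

Risk in treated group = 30/1068 = 0.02809; risk in control = 120/1416 = 0.08475.
Absolute risk reduction = 0.08475 − 0.02809 = 0.05666
NNT = 1 / ARR = 1 / 0.05666 = 17.650 → round up → 18

18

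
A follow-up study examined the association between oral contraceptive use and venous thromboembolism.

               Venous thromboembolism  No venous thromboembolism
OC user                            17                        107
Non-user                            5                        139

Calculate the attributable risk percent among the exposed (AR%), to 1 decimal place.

Cells: a = 17, b = 107, c = 5, d = 139.
Risk in exposed = 17/124 = 0.13710; risk in unexposed = 5/144 = 0.03472.
RR = 0.13710/0.03472 = 3.94839
AR% = (RR − 1)/RR × 100 = (3.94839 − 1)/3.94839 × 100 = 74.6732%

74.7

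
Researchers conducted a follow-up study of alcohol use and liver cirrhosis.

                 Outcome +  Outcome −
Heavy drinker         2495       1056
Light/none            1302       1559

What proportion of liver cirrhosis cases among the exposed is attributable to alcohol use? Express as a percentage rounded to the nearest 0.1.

35.2

Cells: a = 2495, b = 1056, c = 1302, d = 1559.
Risk in exposed = 2495/3551 = 0.70262; risk in unexposed = 1302/2861 = 0.45509.
RR = 0.70262/0.45509 = 1.54393
AR% = (RR − 1)/RR × 100 = (1.54393 − 1)/1.54393 × 100 = 35.2301%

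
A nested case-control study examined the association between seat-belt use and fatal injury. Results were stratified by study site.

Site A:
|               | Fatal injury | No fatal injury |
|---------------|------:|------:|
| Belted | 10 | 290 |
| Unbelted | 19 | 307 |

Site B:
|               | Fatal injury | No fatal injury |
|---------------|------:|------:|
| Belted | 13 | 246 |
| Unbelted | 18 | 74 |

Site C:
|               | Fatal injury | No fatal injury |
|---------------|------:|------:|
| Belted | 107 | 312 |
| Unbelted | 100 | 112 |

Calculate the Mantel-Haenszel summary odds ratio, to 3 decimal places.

OR_MH = Σ(aᵢdᵢ/nᵢ) / Σ(bᵢcᵢ/nᵢ), where nᵢ is the stratum total.
Stratum 1 (Site A): n = 626; a·d/n = 10·307/626 = 4.9042; b·c/n = 290·19/626 = 8.8019
Stratum 2 (Site B): n = 351; a·d/n = 13·74/351 = 2.7407; b·c/n = 246·18/351 = 12.6154
Stratum 3 (Site C): n = 631; a·d/n = 107·112/631 = 18.9921; b·c/n = 312·100/631 = 49.4453
OR_MH = (4.9042 + 2.7407 + 18.9921) / (8.8019 + 12.6154 + 49.4453) = 26.6370 / 70.8626 = 0.37590

0.376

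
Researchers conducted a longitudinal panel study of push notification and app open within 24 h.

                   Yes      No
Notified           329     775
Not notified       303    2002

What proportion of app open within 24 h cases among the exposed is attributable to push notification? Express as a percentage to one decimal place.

55.9

Cells: a = 329, b = 775, c = 303, d = 2002.
Risk in exposed = 329/1104 = 0.29801; risk in unexposed = 303/2305 = 0.13145.
RR = 0.29801/0.13145 = 2.26702
AR% = (RR − 1)/RR × 100 = (2.26702 − 1)/2.26702 × 100 = 55.8892%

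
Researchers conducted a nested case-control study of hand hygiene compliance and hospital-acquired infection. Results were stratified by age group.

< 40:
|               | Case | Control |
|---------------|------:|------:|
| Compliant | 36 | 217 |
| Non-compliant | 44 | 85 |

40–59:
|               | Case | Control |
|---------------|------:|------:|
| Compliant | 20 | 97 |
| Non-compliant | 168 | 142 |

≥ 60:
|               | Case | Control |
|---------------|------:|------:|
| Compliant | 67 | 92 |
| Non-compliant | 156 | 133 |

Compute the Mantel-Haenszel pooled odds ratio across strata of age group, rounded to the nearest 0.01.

0.36

OR_MH = Σ(aᵢdᵢ/nᵢ) / Σ(bᵢcᵢ/nᵢ), where nᵢ is the stratum total.
Stratum 1 (< 40): n = 382; a·d/n = 36·85/382 = 8.0105; b·c/n = 217·44/382 = 24.9948
Stratum 2 (40–59): n = 427; a·d/n = 20·142/427 = 6.6511; b·c/n = 97·168/427 = 38.1639
Stratum 3 (≥ 60): n = 448; a·d/n = 67·133/448 = 19.8906; b·c/n = 92·156/448 = 32.0357
OR_MH = (8.0105 + 6.6511 + 19.8906) / (24.9948 + 38.1639 + 32.0357) = 34.5522 / 95.1944 = 0.36296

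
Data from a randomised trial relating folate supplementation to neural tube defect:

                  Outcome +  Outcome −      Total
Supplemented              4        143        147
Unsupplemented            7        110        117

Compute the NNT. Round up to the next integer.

31

Risk in treated group = 4/147 = 0.02721; risk in control = 7/117 = 0.05983.
Absolute risk reduction = 0.05983 − 0.02721 = 0.03262
NNT = 1 / ARR = 1 / 0.03262 = 30.658 → round up → 31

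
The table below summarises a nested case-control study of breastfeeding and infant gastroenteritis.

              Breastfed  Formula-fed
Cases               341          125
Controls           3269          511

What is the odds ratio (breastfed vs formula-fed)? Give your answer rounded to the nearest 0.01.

Reading the table with exposure as columns: a = 341 (Breastfed, case), b = 3269 (Breastfed, non-case), c = 125 (Formula-fed, case), d = 511.
OR = (a·d)/(b·c) = (341 × 511) / (3269 × 125) = 174251 / 408625 = 0.42643
Exposure is associated with lower odds of infant gastroenteritis (OR = 0.43 < 1).

0.43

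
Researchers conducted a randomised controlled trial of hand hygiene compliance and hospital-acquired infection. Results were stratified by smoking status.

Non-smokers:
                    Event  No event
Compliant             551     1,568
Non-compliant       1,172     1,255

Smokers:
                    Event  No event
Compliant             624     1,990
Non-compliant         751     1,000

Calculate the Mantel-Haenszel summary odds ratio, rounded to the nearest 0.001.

OR_MH = Σ(aᵢdᵢ/nᵢ) / Σ(bᵢcᵢ/nᵢ), where nᵢ is the stratum total.
Stratum 1 (Non-smokers): n = 4546; a·d/n = 551·1255/4546 = 152.1128; b·c/n = 1568·1172/4546 = 404.2446
Stratum 2 (Smokers): n = 4365; a·d/n = 624·1000/4365 = 142.9553; b·c/n = 1990·751/4365 = 342.3803
OR_MH = (152.1128 + 142.9553) / (404.2446 + 342.3803) = 295.0682 / 746.6249 = 0.39520

0.395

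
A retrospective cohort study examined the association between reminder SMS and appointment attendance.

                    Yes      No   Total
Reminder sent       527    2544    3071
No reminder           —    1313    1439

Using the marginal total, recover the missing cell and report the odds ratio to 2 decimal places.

The missing cell is in the unexposed row: 1439 − 1313 = 126.
So a = 527, b = 2544, c = 126, d = 1313.
OR = (a·d)/(b·c) = (527 × 1313) / (2544 × 126) = 691951 / 320544 = 2.15868

2.16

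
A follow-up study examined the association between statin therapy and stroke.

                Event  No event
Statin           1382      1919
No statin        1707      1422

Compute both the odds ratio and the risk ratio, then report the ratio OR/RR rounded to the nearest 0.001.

0.782

Cells: a = 1382, b = 1919, c = 1707, d = 1422.
OR = (1382·1422)/(1919·1707) = 1965204/3275733 = 0.59993
Risk in exposed = 1382/3301 = 0.41866; risk in unexposed = 1707/3129 = 0.54554; RR = 0.76742
OR/RR = 0.59993 / 0.76742 = 0.78174
The outcome is not rare, so the OR lies further from 1 than the RR.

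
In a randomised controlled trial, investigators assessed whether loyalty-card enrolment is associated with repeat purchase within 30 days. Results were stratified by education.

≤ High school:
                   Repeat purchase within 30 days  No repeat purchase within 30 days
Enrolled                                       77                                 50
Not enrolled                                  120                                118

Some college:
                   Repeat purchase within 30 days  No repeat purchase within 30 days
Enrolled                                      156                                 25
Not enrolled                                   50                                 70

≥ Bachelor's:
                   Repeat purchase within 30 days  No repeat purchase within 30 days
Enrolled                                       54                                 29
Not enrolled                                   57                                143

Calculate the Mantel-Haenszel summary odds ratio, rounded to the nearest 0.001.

3.347

OR_MH = Σ(aᵢdᵢ/nᵢ) / Σ(bᵢcᵢ/nᵢ), where nᵢ is the stratum total.
Stratum 1 (≤ High school): n = 365; a·d/n = 77·118/365 = 24.8932; b·c/n = 50·120/365 = 16.4384
Stratum 2 (Some college): n = 301; a·d/n = 156·70/301 = 36.2791; b·c/n = 25·50/301 = 4.1528
Stratum 3 (≥ Bachelor's): n = 283; a·d/n = 54·143/283 = 27.2862; b·c/n = 29·57/283 = 5.8410
OR_MH = (24.8932 + 36.2791 + 27.2862) / (16.4384 + 4.1528 + 5.8410) = 88.4584 / 26.4322 = 3.34662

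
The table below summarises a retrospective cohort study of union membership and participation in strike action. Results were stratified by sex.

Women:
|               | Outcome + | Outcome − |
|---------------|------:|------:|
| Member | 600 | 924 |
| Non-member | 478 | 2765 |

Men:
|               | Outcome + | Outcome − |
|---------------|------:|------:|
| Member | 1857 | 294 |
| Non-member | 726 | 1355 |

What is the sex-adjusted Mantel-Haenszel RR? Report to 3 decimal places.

2.532

RR_MH = Σ(aᵢ·n₀ᵢ/nᵢ) / Σ(cᵢ·n₁ᵢ/nᵢ), with n₁ᵢ = aᵢ+bᵢ (exposed), n₀ᵢ = cᵢ+dᵢ (unexposed), nᵢ = n₁ᵢ+n₀ᵢ.
Stratum 1 (Women): n₁ = 1524, n₀ = 3243, n = 4767; a·n₀/n = 600·3243/4767 = 408.1812; c·n₁/n = 478·1524/4767 = 152.8156
Stratum 2 (Men): n₁ = 2151, n₀ = 2081, n = 4232; a·n₀/n = 1857·2081/4232 = 913.1420; c·n₁/n = 726·2151/4232 = 369.0043
RR_MH = (408.1812 + 913.1420) / (152.8156 + 369.0043) = 1321.3233 / 521.8199 = 2.53214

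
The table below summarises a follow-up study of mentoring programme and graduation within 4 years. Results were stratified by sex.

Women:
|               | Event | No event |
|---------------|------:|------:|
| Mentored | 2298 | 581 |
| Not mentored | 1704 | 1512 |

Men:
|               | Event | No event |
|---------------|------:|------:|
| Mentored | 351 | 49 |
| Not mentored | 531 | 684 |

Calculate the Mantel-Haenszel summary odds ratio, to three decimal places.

OR_MH = Σ(aᵢdᵢ/nᵢ) / Σ(bᵢcᵢ/nᵢ), where nᵢ is the stratum total.
Stratum 1 (Women): n = 6095; a·d/n = 2298·1512/6095 = 570.0699; b·c/n = 581·1704/6095 = 162.4322
Stratum 2 (Men): n = 1615; a·d/n = 351·684/1615 = 148.6588; b·c/n = 49·531/1615 = 16.1108
OR_MH = (570.0699 + 148.6588) / (162.4322 + 16.1108) = 718.7287 / 178.5430 = 4.02552

4.026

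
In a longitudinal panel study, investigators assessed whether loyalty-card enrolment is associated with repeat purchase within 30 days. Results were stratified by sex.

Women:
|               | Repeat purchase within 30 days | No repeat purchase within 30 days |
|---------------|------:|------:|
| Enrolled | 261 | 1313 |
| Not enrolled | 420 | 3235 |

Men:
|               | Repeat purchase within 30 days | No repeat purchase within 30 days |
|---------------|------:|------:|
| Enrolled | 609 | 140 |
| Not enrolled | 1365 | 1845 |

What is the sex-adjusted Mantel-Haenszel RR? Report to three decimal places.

1.758

RR_MH = Σ(aᵢ·n₀ᵢ/nᵢ) / Σ(cᵢ·n₁ᵢ/nᵢ), with n₁ᵢ = aᵢ+bᵢ (exposed), n₀ᵢ = cᵢ+dᵢ (unexposed), nᵢ = n₁ᵢ+n₀ᵢ.
Stratum 1 (Women): n₁ = 1574, n₀ = 3655, n = 5229; a·n₀/n = 261·3655/5229 = 182.4355; c·n₁/n = 420·1574/5229 = 126.4257
Stratum 2 (Men): n₁ = 749, n₀ = 3210, n = 3959; a·n₀/n = 609·3210/3959 = 493.7838; c·n₁/n = 1365·749/3959 = 258.2432
RR_MH = (182.4355 + 493.7838) / (126.4257 + 258.2432) = 676.2192 / 384.6689 = 1.75793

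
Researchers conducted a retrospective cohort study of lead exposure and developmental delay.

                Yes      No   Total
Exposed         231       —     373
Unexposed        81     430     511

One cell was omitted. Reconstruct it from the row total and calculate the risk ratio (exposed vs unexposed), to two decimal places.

The missing cell is in the exposed row: 373 − 231 = 142.
So a = 231, b = 142, c = 81, d = 430.
RR = [a/(a+b)] / [c/(c+d)] = (231/373) / (81/511) = 0.61930/0.15851 = 3.90696

3.91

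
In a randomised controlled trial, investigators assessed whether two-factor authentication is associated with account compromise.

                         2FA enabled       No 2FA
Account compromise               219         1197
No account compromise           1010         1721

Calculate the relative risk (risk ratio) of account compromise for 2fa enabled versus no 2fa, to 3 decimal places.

Reading the table with exposure as columns: a = 219 (2FA enabled, case), b = 1010 (2FA enabled, non-case), c = 1197 (No 2FA, case), d = 1721.
Risk in exposed = 219/1229 = 0.17819; risk in unexposed = 1197/2918 = 0.41021.
RR = 0.17819 / 0.41021 = 0.43439
The risk is 57% lower among the exposed than among the unexposed.

0.434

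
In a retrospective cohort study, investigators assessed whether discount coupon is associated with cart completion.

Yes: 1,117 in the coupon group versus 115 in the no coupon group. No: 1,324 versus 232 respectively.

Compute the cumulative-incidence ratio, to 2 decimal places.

1.38

From the description: a = 1117, b = 1324, c = 115, d = 232.
Risk in exposed = 1117/2441 = 0.45760; risk in unexposed = 115/347 = 0.33141.
RR = 0.45760 / 0.33141 = 1.38076
The risk among the exposed is 1.38 times that among the unexposed.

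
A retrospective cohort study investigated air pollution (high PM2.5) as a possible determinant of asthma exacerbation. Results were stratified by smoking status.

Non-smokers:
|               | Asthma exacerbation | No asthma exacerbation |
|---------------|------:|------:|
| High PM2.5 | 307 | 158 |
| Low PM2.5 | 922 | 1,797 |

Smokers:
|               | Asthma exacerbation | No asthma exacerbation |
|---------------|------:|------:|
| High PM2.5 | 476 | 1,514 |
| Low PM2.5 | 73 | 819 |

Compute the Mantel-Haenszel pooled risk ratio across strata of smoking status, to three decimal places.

RR_MH = Σ(aᵢ·n₀ᵢ/nᵢ) / Σ(cᵢ·n₁ᵢ/nᵢ), with n₁ᵢ = aᵢ+bᵢ (exposed), n₀ᵢ = cᵢ+dᵢ (unexposed), nᵢ = n₁ᵢ+n₀ᵢ.
Stratum 1 (Non-smokers): n₁ = 465, n₀ = 2719, n = 3184; a·n₀/n = 307·2719/3184 = 262.1649; c·n₁/n = 922·465/3184 = 134.6514
Stratum 2 (Smokers): n₁ = 1990, n₀ = 892, n = 2882; a·n₀/n = 476·892/2882 = 147.3255; c·n₁/n = 73·1990/2882 = 50.4060
RR_MH = (262.1649 + 147.3255) / (134.6514 + 50.4060) = 409.4904 / 185.0573 = 2.21278

2.213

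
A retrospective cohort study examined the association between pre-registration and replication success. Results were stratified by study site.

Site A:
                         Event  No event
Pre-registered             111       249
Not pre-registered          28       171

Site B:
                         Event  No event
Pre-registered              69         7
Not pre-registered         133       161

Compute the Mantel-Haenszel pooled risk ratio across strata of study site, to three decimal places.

2.080

RR_MH = Σ(aᵢ·n₀ᵢ/nᵢ) / Σ(cᵢ·n₁ᵢ/nᵢ), with n₁ᵢ = aᵢ+bᵢ (exposed), n₀ᵢ = cᵢ+dᵢ (unexposed), nᵢ = n₁ᵢ+n₀ᵢ.
Stratum 1 (Site A): n₁ = 360, n₀ = 199, n = 559; a·n₀/n = 111·199/559 = 39.5152; c·n₁/n = 28·360/559 = 18.0322
Stratum 2 (Site B): n₁ = 76, n₀ = 294, n = 370; a·n₀/n = 69·294/370 = 54.8270; c·n₁/n = 133·76/370 = 27.3189
RR_MH = (39.5152 + 54.8270) / (18.0322 + 27.3189) = 94.3422 / 45.3511 = 2.08026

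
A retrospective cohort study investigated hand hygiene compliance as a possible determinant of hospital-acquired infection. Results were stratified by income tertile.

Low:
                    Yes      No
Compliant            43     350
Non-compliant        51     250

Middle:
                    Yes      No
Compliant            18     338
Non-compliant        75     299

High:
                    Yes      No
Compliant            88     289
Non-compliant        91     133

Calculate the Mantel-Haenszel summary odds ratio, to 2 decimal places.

OR_MH = Σ(aᵢdᵢ/nᵢ) / Σ(bᵢcᵢ/nᵢ), where nᵢ is the stratum total.
Stratum 1 (Low): n = 694; a·d/n = 43·250/694 = 15.4899; b·c/n = 350·51/694 = 25.7205
Stratum 2 (Middle): n = 730; a·d/n = 18·299/730 = 7.3726; b·c/n = 338·75/730 = 34.7260
Stratum 3 (High): n = 601; a·d/n = 88·133/601 = 19.4742; b·c/n = 289·91/601 = 43.7587
OR_MH = (15.4899 + 7.3726 + 19.4742) / (25.7205 + 34.7260 + 43.7587) = 42.3367 / 104.2052 = 0.40628

0.41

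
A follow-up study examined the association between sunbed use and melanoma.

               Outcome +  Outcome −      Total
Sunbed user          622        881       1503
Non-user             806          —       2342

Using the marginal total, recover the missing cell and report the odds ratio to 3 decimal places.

1.345

The missing cell is in the unexposed row: 2342 − 806 = 1536.
So a = 622, b = 881, c = 806, d = 1536.
OR = (a·d)/(b·c) = (622 × 1536) / (881 × 806) = 955392 / 710086 = 1.34546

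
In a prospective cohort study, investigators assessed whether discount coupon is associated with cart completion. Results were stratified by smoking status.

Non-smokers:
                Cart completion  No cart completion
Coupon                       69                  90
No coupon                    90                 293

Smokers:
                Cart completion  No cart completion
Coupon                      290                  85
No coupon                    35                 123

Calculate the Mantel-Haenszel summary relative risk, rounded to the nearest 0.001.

2.640

RR_MH = Σ(aᵢ·n₀ᵢ/nᵢ) / Σ(cᵢ·n₁ᵢ/nᵢ), with n₁ᵢ = aᵢ+bᵢ (exposed), n₀ᵢ = cᵢ+dᵢ (unexposed), nᵢ = n₁ᵢ+n₀ᵢ.
Stratum 1 (Non-smokers): n₁ = 159, n₀ = 383, n = 542; a·n₀/n = 69·383/542 = 48.7583; c·n₁/n = 90·159/542 = 26.4022
Stratum 2 (Smokers): n₁ = 375, n₀ = 158, n = 533; a·n₀/n = 290·158/533 = 85.9662; c·n₁/n = 35·375/533 = 24.6248
RR_MH = (48.7583 + 85.9662) / (26.4022 + 24.6248) = 134.7245 / 51.0270 = 2.64026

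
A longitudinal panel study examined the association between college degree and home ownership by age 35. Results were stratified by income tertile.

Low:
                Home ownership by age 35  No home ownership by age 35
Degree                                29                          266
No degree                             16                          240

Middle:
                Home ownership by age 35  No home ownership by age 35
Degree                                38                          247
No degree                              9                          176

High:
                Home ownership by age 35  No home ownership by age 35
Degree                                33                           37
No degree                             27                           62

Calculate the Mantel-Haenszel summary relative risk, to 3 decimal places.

RR_MH = Σ(aᵢ·n₀ᵢ/nᵢ) / Σ(cᵢ·n₁ᵢ/nᵢ), with n₁ᵢ = aᵢ+bᵢ (exposed), n₀ᵢ = cᵢ+dᵢ (unexposed), nᵢ = n₁ᵢ+n₀ᵢ.
Stratum 1 (Low): n₁ = 295, n₀ = 256, n = 551; a·n₀/n = 29·256/551 = 13.4737; c·n₁/n = 16·295/551 = 8.5662
Stratum 2 (Middle): n₁ = 285, n₀ = 185, n = 470; a·n₀/n = 38·185/470 = 14.9574; c·n₁/n = 9·285/470 = 5.4574
Stratum 3 (High): n₁ = 70, n₀ = 89, n = 159; a·n₀/n = 33·89/159 = 18.4717; c·n₁/n = 27·70/159 = 11.8868
RR_MH = (13.4737 + 14.9574 + 18.4717) / (8.5662 + 5.4574 + 11.8868) = 46.9028 / 25.9105 = 1.81019

1.810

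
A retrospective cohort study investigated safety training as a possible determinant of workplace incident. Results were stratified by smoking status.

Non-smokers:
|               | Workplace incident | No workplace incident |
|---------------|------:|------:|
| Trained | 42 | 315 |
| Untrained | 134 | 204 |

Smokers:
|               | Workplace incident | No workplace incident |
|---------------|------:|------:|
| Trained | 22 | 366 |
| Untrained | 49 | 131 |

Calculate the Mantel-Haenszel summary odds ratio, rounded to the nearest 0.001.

OR_MH = Σ(aᵢdᵢ/nᵢ) / Σ(bᵢcᵢ/nᵢ), where nᵢ is the stratum total.
Stratum 1 (Non-smokers): n = 695; a·d/n = 42·204/695 = 12.3281; b·c/n = 315·134/695 = 60.7338
Stratum 2 (Smokers): n = 568; a·d/n = 22·131/568 = 5.0739; b·c/n = 366·49/568 = 31.5739
OR_MH = (12.3281 + 5.0739) / (60.7338 + 31.5739) = 17.4020 / 92.3078 = 0.18852

0.189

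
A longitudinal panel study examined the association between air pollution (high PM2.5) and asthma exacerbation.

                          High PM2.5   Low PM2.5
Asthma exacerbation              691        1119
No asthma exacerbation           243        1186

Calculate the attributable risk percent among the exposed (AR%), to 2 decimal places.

34.38

Reading the table with exposure as columns: a = 691 (High PM2.5, case), b = 243 (High PM2.5, non-case), c = 1119 (Low PM2.5, case), d = 1186.
Risk in exposed = 691/934 = 0.73983; risk in unexposed = 1119/2305 = 0.48547.
RR = 0.73983/0.48547 = 1.52395
AR% = (RR − 1)/RR × 100 = (1.52395 − 1)/1.52395 × 100 = 34.3812%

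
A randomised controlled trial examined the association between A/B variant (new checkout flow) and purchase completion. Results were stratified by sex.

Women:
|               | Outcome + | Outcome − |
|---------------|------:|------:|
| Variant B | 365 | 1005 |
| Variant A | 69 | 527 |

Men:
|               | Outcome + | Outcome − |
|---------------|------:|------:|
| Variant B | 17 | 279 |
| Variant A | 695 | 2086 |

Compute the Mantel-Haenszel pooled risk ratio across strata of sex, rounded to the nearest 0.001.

1.096

RR_MH = Σ(aᵢ·n₀ᵢ/nᵢ) / Σ(cᵢ·n₁ᵢ/nᵢ), with n₁ᵢ = aᵢ+bᵢ (exposed), n₀ᵢ = cᵢ+dᵢ (unexposed), nᵢ = n₁ᵢ+n₀ᵢ.
Stratum 1 (Women): n₁ = 1370, n₀ = 596, n = 1966; a·n₀/n = 365·596/1966 = 110.6511; c·n₁/n = 69·1370/1966 = 48.0824
Stratum 2 (Men): n₁ = 296, n₀ = 2781, n = 3077; a·n₀/n = 17·2781/3077 = 15.3646; c·n₁/n = 695·296/3077 = 66.8573
RR_MH = (110.6511 + 15.3646) / (48.0824 + 66.8573) = 126.0157 / 114.9397 = 1.09636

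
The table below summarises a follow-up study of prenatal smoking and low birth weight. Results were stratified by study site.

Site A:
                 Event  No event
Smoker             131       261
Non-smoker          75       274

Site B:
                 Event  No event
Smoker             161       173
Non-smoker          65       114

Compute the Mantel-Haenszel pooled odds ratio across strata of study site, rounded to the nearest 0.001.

OR_MH = Σ(aᵢdᵢ/nᵢ) / Σ(bᵢcᵢ/nᵢ), where nᵢ is the stratum total.
Stratum 1 (Site A): n = 741; a·d/n = 131·274/741 = 48.4399; b·c/n = 261·75/741 = 26.4170
Stratum 2 (Site B): n = 513; a·d/n = 161·114/513 = 35.7778; b·c/n = 173·65/513 = 21.9201
OR_MH = (48.4399 + 35.7778) / (26.4170 + 21.9201) = 84.2177 / 48.3371 = 1.74230

1.742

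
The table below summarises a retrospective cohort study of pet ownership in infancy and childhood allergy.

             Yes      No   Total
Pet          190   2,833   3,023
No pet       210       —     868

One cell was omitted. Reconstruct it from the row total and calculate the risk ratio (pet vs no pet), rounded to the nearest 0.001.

The missing cell is in the unexposed row: 868 − 210 = 658.
So a = 190, b = 2833, c = 210, d = 658.
RR = [a/(a+b)] / [c/(c+d)] = (190/3023) / (210/868) = 0.06285/0.24194 = 0.25979

0.260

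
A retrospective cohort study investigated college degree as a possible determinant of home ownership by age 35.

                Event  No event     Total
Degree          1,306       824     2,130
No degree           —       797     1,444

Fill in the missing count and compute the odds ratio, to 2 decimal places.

1.95

The missing cell is in the unexposed row: 1444 − 797 = 647.
So a = 1306, b = 824, c = 647, d = 797.
OR = (a·d)/(b·c) = (1306 × 797) / (824 × 647) = 1040882 / 533128 = 1.95241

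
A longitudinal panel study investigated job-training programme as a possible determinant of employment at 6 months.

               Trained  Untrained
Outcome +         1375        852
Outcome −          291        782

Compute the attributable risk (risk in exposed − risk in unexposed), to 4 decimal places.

0.3039

Reading the table with exposure as columns: a = 1375 (Trained, case), b = 291 (Trained, non-case), c = 852 (Untrained, case), d = 782.
Risk in exposed = 1375/1666 = 0.825330; risk in unexposed = 852/1634 = 0.521420.
Risk difference = 0.825330 − 0.521420 = 0.303910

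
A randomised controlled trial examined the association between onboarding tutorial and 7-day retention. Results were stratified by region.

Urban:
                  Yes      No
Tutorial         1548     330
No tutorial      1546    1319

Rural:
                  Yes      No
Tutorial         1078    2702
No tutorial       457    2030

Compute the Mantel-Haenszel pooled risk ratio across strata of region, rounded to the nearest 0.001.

1.535

RR_MH = Σ(aᵢ·n₀ᵢ/nᵢ) / Σ(cᵢ·n₁ᵢ/nᵢ), with n₁ᵢ = aᵢ+bᵢ (exposed), n₀ᵢ = cᵢ+dᵢ (unexposed), nᵢ = n₁ᵢ+n₀ᵢ.
Stratum 1 (Urban): n₁ = 1878, n₀ = 2865, n = 4743; a·n₀/n = 1548·2865/4743 = 935.0664; c·n₁/n = 1546·1878/4743 = 612.1417
Stratum 2 (Rural): n₁ = 3780, n₀ = 2487, n = 6267; a·n₀/n = 1078·2487/6267 = 427.7942; c·n₁/n = 457·3780/6267 = 275.6438
RR_MH = (935.0664 + 427.7942) / (612.1417 + 275.6438) = 1362.8606 / 887.7855 = 1.53512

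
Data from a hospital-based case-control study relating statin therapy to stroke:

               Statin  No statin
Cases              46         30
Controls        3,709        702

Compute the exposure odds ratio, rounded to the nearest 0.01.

0.29

Reading the table with exposure as columns: a = 46 (Statin, case), b = 3709 (Statin, non-case), c = 30 (No statin, case), d = 702.
OR = (a·d)/(b·c) = (46 × 702) / (3709 × 30) = 32292 / 111270 = 0.29021
Exposure is associated with lower odds of stroke (OR = 0.29 < 1).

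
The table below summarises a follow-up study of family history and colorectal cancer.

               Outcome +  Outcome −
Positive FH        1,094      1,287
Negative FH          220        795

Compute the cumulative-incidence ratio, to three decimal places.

2.120

Cells: a = 1094, b = 1287, c = 220, d = 795.
Risk in exposed = 1094/2381 = 0.45947; risk in unexposed = 220/1015 = 0.21675.
RR = 0.45947 / 0.21675 = 2.11983
The risk among the exposed is 2.12 times that among the unexposed.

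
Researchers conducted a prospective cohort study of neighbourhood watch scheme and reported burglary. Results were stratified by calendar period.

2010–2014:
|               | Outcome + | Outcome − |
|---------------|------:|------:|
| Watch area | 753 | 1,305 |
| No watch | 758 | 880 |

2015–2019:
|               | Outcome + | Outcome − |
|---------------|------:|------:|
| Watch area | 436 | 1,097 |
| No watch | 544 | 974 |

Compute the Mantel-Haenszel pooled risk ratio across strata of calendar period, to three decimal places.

RR_MH = Σ(aᵢ·n₀ᵢ/nᵢ) / Σ(cᵢ·n₁ᵢ/nᵢ), with n₁ᵢ = aᵢ+bᵢ (exposed), n₀ᵢ = cᵢ+dᵢ (unexposed), nᵢ = n₁ᵢ+n₀ᵢ.
Stratum 1 (2010–2014): n₁ = 2058, n₀ = 1638, n = 3696; a·n₀/n = 753·1638/3696 = 333.7159; c·n₁/n = 758·2058/3696 = 422.0682
Stratum 2 (2015–2019): n₁ = 1533, n₀ = 1518, n = 3051; a·n₀/n = 436·1518/3051 = 216.9282; c·n₁/n = 544·1533/3051 = 273.3373
RR_MH = (333.7159 + 216.9282) / (422.0682 + 273.3373) = 550.6441 / 695.4054 = 0.79183

0.792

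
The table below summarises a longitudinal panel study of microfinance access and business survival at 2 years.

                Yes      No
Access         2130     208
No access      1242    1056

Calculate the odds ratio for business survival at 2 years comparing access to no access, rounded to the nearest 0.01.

Cells: a = 2130, b = 208, c = 1242, d = 1056.
OR = (a·d)/(b·c) = (2130 × 1056) / (208 × 1242) = 2249280 / 258336 = 8.70680
The odds of business survival at 2 years are about 8.71 times as high in the access group.

8.71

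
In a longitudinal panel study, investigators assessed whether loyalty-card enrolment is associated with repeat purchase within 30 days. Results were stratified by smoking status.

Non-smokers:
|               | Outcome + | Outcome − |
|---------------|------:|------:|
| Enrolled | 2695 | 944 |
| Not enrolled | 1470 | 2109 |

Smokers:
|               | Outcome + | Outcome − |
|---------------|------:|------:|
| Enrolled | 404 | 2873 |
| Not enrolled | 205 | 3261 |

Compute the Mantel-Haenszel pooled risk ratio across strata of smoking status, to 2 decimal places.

1.84

RR_MH = Σ(aᵢ·n₀ᵢ/nᵢ) / Σ(cᵢ·n₁ᵢ/nᵢ), with n₁ᵢ = aᵢ+bᵢ (exposed), n₀ᵢ = cᵢ+dᵢ (unexposed), nᵢ = n₁ᵢ+n₀ᵢ.
Stratum 1 (Non-smokers): n₁ = 3639, n₀ = 3579, n = 7218; a·n₀/n = 2695·3579/7218 = 1336.2988; c·n₁/n = 1470·3639/7218 = 741.1097
Stratum 2 (Smokers): n₁ = 3277, n₀ = 3466, n = 6743; a·n₀/n = 404·3466/6743 = 207.6619; c·n₁/n = 205·3277/6743 = 99.6270
RR_MH = (1336.2988 + 207.6619) / (741.1097 + 99.6270) = 1543.9607 / 840.7367 = 1.83644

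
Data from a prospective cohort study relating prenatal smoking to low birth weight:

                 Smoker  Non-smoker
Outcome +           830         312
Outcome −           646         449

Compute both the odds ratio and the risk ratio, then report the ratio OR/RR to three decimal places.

Reading the table with exposure as columns: a = 830 (Smoker, case), b = 646 (Smoker, non-case), c = 312 (Non-smoker, case), d = 449.
OR = (830·449)/(646·312) = 372670/201552 = 1.84900
Risk in exposed = 830/1476 = 0.56233; risk in unexposed = 312/761 = 0.40999; RR = 1.37158
OR/RR = 1.84900 / 1.37158 = 1.34808
The outcome is not rare, so the OR lies further from 1 than the RR.

1.348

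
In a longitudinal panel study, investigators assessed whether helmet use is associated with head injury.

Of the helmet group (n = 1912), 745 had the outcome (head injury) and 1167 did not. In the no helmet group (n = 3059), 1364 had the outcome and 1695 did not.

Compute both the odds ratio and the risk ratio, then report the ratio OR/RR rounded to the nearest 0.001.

From the description: a = 745, b = 1167, c = 1364, d = 1695.
OR = (745·1695)/(1167·1364) = 1262775/1591788 = 0.79331
Risk in exposed = 745/1912 = 0.38964; risk in unexposed = 1364/3059 = 0.44590; RR = 0.87384
OR/RR = 0.79331 / 0.87384 = 0.90784
The outcome is not rare, so the OR lies further from 1 than the RR.

0.908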